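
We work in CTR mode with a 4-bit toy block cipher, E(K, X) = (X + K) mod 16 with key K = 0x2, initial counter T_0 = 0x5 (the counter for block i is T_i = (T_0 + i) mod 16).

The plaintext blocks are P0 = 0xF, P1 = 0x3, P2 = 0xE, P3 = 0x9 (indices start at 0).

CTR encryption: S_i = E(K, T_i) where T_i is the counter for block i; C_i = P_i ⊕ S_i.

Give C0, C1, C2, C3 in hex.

C0: T = 0x5, S = E(K, T) = 0x7; 0xF ⊕ 0x7 = 0x8.
C1: T = 0x6, S = E(K, T) = 0x8; 0x3 ⊕ 0x8 = 0xB.
C2: T = 0x7, S = E(K, T) = 0x9; 0xE ⊕ 0x9 = 0x7.
C3: T = 0x8, S = E(K, T) = 0xA; 0x9 ⊕ 0xA = 0x3.

C0 = 0x8, C1 = 0xB, C2 = 0x7, C3 = 0x3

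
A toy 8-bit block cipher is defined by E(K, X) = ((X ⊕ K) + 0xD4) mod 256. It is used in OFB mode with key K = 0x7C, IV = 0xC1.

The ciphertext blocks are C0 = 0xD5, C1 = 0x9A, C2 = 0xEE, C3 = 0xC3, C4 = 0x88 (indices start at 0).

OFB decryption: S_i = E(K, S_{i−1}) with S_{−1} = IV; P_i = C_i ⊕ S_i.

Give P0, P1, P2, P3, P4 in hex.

P0: S = E(K, 0xC1) = 0x91; 0xD5 ⊕ 0x91 = 0x44.
P1: S = E(K, 0x91) = 0xC1; 0x9A ⊕ 0xC1 = 0x5B.
P2: S = E(K, 0xC1) = 0x91; 0xEE ⊕ 0x91 = 0x7F.
P3: S = E(K, 0x91) = 0xC1; 0xC3 ⊕ 0xC1 = 0x02.
P4: S = E(K, 0xC1) = 0x91; 0x88 ⊕ 0x91 = 0x19.

P0 = 0x44, P1 = 0x5B, P2 = 0x7F, P3 = 0x02, P4 = 0x19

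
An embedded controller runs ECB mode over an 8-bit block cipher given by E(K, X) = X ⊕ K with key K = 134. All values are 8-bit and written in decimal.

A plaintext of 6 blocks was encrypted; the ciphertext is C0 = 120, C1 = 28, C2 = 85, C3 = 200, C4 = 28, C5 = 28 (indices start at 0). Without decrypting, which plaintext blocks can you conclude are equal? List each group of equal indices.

P1 = P4 = P5

ECB encrypts each block independently with the same key, so equal ciphertext blocks imply equal plaintext blocks.
C1 = C4 = C5 = 28, so P1 = P4 = P5.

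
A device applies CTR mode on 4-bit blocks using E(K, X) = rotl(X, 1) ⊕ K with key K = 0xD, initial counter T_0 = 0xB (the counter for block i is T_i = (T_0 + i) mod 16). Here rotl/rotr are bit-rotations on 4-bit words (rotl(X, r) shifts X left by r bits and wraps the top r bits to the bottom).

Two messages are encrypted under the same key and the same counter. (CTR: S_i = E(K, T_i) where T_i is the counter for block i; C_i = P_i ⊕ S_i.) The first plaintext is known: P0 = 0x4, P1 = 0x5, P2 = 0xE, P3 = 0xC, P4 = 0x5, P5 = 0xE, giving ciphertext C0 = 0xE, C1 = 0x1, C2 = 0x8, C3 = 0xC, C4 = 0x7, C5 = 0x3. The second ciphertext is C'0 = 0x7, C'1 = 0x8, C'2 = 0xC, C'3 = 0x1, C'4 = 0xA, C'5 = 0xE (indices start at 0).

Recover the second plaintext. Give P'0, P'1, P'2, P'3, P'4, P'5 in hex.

P'0 = 0xD, P'1 = 0xC, P'2 = 0xA, P'3 = 0x1, P'4 = 0x8, P'5 = 0x3

In CTR with a reused counter, both messages share the same keystream S_i, so C_i ⊕ C'_i = P_i ⊕ P'_i and thus P'_i = P_i ⊕ C_i ⊕ C'_i.
P'0: 0x4 ⊕ 0xE ⊕ 0x7 = 0xD.
P'1: 0x5 ⊕ 0x1 ⊕ 0x8 = 0xC.
P'2: 0xE ⊕ 0x8 ⊕ 0xC = 0xA.
P'3: 0xC ⊕ 0xC ⊕ 0x1 = 0x1.
P'4: 0x5 ⊕ 0x7 ⊕ 0xA = 0x8.
P'5: 0xE ⊕ 0x3 ⊕ 0xE = 0x3.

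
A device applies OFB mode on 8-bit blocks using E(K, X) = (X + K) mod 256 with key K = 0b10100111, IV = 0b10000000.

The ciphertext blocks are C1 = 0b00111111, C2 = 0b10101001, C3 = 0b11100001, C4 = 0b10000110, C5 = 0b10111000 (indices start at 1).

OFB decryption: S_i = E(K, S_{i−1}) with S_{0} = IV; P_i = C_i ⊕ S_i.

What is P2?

P1: S = E(K, 0b10000000) = 0b00100111; 0b00111111 ⊕ 0b00100111 = 0b00011000.
P2: S = E(K, 0b00100111) = 0b11001110; 0b10101001 ⊕ 0b11001110 = 0b01100111.

P2 = 0b01100111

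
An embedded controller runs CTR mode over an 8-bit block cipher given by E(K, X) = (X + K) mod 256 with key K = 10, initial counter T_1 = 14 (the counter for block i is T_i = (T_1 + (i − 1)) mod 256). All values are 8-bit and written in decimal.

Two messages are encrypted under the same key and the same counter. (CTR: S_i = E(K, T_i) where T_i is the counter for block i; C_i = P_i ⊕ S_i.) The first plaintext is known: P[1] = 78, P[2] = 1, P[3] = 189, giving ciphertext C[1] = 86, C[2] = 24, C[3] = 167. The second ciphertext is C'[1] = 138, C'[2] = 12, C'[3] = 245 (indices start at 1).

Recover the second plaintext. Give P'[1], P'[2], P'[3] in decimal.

In CTR with a reused counter, both messages share the same keystream S_i, so C_i ⊕ C'_i = P_i ⊕ P'_i and thus P'_i = P_i ⊕ C_i ⊕ C'_i.
P'[1]: 78 ⊕ 86 ⊕ 138 = 146.
P'[2]: 1 ⊕ 24 ⊕ 12 = 21.
P'[3]: 189 ⊕ 167 ⊕ 245 = 239.

P'[1] = 146, P'[2] = 21, P'[3] = 239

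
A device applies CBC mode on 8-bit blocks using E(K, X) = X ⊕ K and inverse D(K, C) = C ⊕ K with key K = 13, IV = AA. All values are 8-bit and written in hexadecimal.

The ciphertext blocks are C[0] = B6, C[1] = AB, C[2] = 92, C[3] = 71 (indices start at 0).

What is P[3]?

P[3] = F0

CBC decryption: P_i = D(K, C_i) ⊕ C_{i−1}, with C_{−1} = IV.
P[3]: D(K, 71) = 62; 62 ⊕ 92 = F0.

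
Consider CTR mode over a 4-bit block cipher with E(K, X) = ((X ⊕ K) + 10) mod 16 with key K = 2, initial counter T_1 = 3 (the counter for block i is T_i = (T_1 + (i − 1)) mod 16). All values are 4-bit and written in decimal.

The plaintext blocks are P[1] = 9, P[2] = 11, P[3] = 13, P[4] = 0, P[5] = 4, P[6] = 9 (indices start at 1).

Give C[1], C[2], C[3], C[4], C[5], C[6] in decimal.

CTR encryption: S_i = E(K, T_i) where T_i is the counter for block i; C_i = P_i ⊕ S_i.
C[1]: T = 3, S = E(K, T) = 11; 9 ⊕ 11 = 2.
C[2]: T = 4, S = E(K, T) = 0; 11 ⊕ 0 = 11.
C[3]: T = 5, S = E(K, T) = 1; 13 ⊕ 1 = 12.
C[4]: T = 6, S = E(K, T) = 14; 0 ⊕ 14 = 14.
C[5]: T = 7, S = E(K, T) = 15; 4 ⊕ 15 = 11.
C[6]: T = 8, S = E(K, T) = 4; 9 ⊕ 4 = 13.

C[1] = 2, C[2] = 11, C[3] = 12, C[4] = 14, C[5] = 11, C[6] = 13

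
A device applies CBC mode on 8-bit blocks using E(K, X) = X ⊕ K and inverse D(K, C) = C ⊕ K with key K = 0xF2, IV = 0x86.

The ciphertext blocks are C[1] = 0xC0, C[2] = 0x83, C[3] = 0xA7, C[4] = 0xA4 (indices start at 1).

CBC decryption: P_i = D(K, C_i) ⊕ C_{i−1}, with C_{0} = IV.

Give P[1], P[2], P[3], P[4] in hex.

P[1]: D(K, 0xC0) = 0x32; 0x32 ⊕ 0x86 = 0xB4.
P[2]: D(K, 0x83) = 0x71; 0x71 ⊕ 0xC0 = 0xB1.
P[3]: D(K, 0xA7) = 0x55; 0x55 ⊕ 0x83 = 0xD6.
P[4]: D(K, 0xA4) = 0x56; 0x56 ⊕ 0xA7 = 0xF1.

P[1] = 0xB4, P[2] = 0xB1, P[3] = 0xD6, P[4] = 0xF1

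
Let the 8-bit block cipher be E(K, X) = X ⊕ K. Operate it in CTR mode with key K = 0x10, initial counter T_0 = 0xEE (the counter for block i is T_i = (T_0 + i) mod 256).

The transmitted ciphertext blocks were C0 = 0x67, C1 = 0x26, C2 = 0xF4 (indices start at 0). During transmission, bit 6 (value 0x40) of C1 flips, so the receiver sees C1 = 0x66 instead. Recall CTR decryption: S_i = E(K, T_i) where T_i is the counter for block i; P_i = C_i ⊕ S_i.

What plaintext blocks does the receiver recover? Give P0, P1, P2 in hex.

P0 = 0x99, P1 = 0x99, P2 = 0x14

Only C1 changed, to 0x66. In CTR, a change in C_i flips the same bit in P_i only; the keystream is unaffected. Decrypting the received ciphertext:
P0: T = 0xEE, S = E(K, T) = 0xFE; 0x67 ⊕ 0xFE = 0x99.
P1: T = 0xEF, S = E(K, T) = 0xFF; 0x66 ⊕ 0xFF = 0x99.
P2: T = 0xF0, S = E(K, T) = 0xE0; 0xF4 ⊕ 0xE0 = 0x14.
Blocks that differ from the original plaintext: P1.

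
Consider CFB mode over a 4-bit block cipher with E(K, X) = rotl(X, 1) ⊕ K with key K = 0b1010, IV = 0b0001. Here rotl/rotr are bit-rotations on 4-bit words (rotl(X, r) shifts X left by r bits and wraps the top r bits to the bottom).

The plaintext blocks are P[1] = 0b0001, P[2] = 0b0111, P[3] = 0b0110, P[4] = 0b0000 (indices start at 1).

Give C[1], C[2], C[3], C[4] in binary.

C[1] = 0b1001, C[2] = 0b1110, C[3] = 0b0001, C[4] = 0b1000

CFB encryption: C_i = P_i ⊕ E(K, C_{i−1}), with C_{0} = IV.
C[1]: E(K, 0b0001) = 0b1000; 0b0001 ⊕ 0b1000 = 0b1001.
C[2]: E(K, 0b1001) = 0b1001; 0b0111 ⊕ 0b1001 = 0b1110.
C[3]: E(K, 0b1110) = 0b0111; 0b0110 ⊕ 0b0111 = 0b0001.
C[4]: E(K, 0b0001) = 0b1000; 0b0000 ⊕ 0b1000 = 0b1000.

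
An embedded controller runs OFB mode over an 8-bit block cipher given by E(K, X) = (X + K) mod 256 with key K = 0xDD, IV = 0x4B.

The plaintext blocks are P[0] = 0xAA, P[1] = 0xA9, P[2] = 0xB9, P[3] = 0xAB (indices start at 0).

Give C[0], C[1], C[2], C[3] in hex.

C[0] = 0x82, C[1] = 0xAC, C[2] = 0x5B, C[3] = 0x14

OFB encryption: S_i = E(K, S_{i−1}) with S_{−1} = IV; C_i = P_i ⊕ S_i.
C[0]: S = E(K, 0x4B) = 0x28; 0xAA ⊕ 0x28 = 0x82.
C[1]: S = E(K, 0x28) = 0x05; 0xA9 ⊕ 0x05 = 0xAC.
C[2]: S = E(K, 0x05) = 0xE2; 0xB9 ⊕ 0xE2 = 0x5B.
C[3]: S = E(K, 0xE2) = 0xBF; 0xAB ⊕ 0xBF = 0x14.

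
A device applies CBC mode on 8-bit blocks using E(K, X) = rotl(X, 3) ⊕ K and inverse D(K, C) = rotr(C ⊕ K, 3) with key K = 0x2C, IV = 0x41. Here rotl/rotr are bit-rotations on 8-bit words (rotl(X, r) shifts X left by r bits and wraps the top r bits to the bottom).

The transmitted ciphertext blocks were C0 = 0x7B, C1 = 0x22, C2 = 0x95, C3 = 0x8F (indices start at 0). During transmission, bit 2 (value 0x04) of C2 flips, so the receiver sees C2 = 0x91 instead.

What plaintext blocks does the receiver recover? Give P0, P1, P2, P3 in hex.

P0 = 0xAB, P1 = 0xBA, P2 = 0x95, P3 = 0xE5

CBC decryption: P_i = D(K, C_i) ⊕ C_{i−1}, with C_{−1} = IV.
Only C2 changed, to 0x91. In CBC, a change in C_i garbles P_i and flips the same bit in P_{i+1}. Decrypting the received ciphertext:
P0: D(K, 0x7B) = 0xEA; 0xEA ⊕ 0x41 = 0xAB.
P1: D(K, 0x22) = 0xC1; 0xC1 ⊕ 0x7B = 0xBA.
P2: D(K, 0x91) = 0xB7; 0xB7 ⊕ 0x22 = 0x95.
P3: D(K, 0x8F) = 0x74; 0x74 ⊕ 0x91 = 0xE5.
Blocks that differ from the original plaintext: P2, P3.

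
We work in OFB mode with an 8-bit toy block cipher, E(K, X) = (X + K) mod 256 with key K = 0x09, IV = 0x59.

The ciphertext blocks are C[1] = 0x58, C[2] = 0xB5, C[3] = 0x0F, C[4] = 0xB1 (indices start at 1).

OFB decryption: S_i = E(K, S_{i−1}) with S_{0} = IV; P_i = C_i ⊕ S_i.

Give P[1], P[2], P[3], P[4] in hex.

P[1] = 0x3A, P[2] = 0xDE, P[3] = 0x7B, P[4] = 0xCC

P[1]: S = E(K, 0x59) = 0x62; 0x58 ⊕ 0x62 = 0x3A.
P[2]: S = E(K, 0x62) = 0x6B; 0xB5 ⊕ 0x6B = 0xDE.
P[3]: S = E(K, 0x6B) = 0x74; 0x0F ⊕ 0x74 = 0x7B.
P[4]: S = E(K, 0x74) = 0x7D; 0xB1 ⊕ 0x7D = 0xCC.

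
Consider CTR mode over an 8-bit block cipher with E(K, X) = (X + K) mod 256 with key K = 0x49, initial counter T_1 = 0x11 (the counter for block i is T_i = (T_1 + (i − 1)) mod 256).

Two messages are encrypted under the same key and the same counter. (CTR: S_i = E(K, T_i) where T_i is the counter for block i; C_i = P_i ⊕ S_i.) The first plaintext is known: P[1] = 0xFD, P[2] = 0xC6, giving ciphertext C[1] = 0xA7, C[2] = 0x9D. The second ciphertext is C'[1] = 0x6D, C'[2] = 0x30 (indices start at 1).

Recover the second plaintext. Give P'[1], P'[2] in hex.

P'[1] = 0x37, P'[2] = 0x6B

In CTR with a reused counter, both messages share the same keystream S_i, so C_i ⊕ C'_i = P_i ⊕ P'_i and thus P'_i = P_i ⊕ C_i ⊕ C'_i.
P'[1]: 0xFD ⊕ 0xA7 ⊕ 0x6D = 0x37.
P'[2]: 0xC6 ⊕ 0x9D ⊕ 0x30 = 0x6B.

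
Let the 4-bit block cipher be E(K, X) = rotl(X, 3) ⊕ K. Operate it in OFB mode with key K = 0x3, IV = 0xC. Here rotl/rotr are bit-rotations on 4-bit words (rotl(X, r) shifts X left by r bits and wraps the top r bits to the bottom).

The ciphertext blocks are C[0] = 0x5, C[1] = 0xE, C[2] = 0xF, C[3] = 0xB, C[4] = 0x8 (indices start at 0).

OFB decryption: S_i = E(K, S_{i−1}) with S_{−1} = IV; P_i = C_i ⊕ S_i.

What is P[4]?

P[0]: S = E(K, 0xC) = 0x5; 0x5 ⊕ 0x5 = 0x0.
P[1]: S = E(K, 0x5) = 0x9; 0xE ⊕ 0x9 = 0x7.
P[2]: S = E(K, 0x9) = 0xF; 0xF ⊕ 0xF = 0x0.
P[3]: S = E(K, 0xF) = 0xC; 0xB ⊕ 0xC = 0x7.
P[4]: S = E(K, 0xC) = 0x5; 0x8 ⊕ 0x5 = 0xD.

P[4] = 0xD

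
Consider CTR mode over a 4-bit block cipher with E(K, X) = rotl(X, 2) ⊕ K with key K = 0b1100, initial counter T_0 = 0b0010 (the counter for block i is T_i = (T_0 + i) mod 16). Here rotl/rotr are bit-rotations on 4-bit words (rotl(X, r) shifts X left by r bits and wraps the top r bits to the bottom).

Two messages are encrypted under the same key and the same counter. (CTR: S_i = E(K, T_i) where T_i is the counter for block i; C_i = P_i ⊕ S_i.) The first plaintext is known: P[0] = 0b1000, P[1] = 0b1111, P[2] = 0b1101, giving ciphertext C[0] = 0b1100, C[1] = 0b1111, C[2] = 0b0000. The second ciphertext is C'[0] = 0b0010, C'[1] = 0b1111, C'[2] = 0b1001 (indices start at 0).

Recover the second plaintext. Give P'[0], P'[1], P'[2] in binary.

P'[0] = 0b0110, P'[1] = 0b1111, P'[2] = 0b0100

In CTR with a reused counter, both messages share the same keystream S_i, so C_i ⊕ C'_i = P_i ⊕ P'_i and thus P'_i = P_i ⊕ C_i ⊕ C'_i.
P'[0]: 0b1000 ⊕ 0b1100 ⊕ 0b0010 = 0b0110.
P'[1]: 0b1111 ⊕ 0b1111 ⊕ 0b1111 = 0b1111.
P'[2]: 0b1101 ⊕ 0b0000 ⊕ 0b1001 = 0b0100.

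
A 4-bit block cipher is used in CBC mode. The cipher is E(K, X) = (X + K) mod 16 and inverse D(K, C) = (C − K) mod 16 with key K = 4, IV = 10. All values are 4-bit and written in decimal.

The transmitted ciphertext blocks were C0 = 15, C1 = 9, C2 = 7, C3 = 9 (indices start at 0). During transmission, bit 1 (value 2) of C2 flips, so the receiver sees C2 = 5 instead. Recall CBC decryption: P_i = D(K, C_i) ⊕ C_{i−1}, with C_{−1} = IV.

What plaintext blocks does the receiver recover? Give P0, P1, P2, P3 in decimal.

P0 = 1, P1 = 10, P2 = 8, P3 = 0

Only C2 changed, to 5. In CBC, a change in C_i garbles P_i and flips the same bit in P_{i+1}. Decrypting the received ciphertext:
P0: D(K, 15) = 11; 11 ⊕ 10 = 1.
P1: D(K, 9) = 5; 5 ⊕ 15 = 10.
P2: D(K, 5) = 1; 1 ⊕ 9 = 8.
P3: D(K, 9) = 5; 5 ⊕ 5 = 0.
Blocks that differ from the original plaintext: P2, P3.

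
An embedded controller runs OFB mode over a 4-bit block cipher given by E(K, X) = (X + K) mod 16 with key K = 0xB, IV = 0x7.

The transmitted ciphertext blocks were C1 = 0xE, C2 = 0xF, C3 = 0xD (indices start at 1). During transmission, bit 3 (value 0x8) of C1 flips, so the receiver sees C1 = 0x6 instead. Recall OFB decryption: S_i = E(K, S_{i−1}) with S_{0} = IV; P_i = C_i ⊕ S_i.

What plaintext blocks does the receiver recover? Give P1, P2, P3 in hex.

Only C1 changed, to 0x6. In OFB, a change in C_i flips the same bit in P_i only; the keystream is unaffected. Decrypting the received ciphertext:
P1: S = E(K, 0x7) = 0x2; 0x6 ⊕ 0x2 = 0x4.
P2: S = E(K, 0x2) = 0xD; 0xF ⊕ 0xD = 0x2.
P3: S = E(K, 0xD) = 0x8; 0xD ⊕ 0x8 = 0x5.
Blocks that differ from the original plaintext: P1.

P1 = 0x4, P2 = 0x2, P3 = 0x5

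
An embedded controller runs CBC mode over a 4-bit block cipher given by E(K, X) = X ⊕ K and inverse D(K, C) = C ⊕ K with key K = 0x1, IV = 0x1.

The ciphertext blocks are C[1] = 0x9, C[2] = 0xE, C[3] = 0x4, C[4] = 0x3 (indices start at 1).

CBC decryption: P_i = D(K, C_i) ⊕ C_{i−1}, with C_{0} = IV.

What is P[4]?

P[4] = 0x6

P[4]: D(K, 0x3) = 0x2; 0x2 ⊕ 0x4 = 0x6.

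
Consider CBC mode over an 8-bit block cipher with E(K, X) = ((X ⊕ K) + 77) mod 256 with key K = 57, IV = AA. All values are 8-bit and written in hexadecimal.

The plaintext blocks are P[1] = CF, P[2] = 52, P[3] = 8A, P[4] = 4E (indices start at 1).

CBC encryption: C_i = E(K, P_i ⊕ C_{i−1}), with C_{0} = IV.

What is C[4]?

C[1]: P[1] ⊕ AA = 65; E(K, 65) = A9.
C[2]: P[2] ⊕ A9 = FB; E(K, FB) = 23.
C[3]: P[3] ⊕ 23 = A9; E(K, A9) = 75.
C[4]: P[4] ⊕ 75 = 3B; E(K, 3B) = E3.

C[4] = E3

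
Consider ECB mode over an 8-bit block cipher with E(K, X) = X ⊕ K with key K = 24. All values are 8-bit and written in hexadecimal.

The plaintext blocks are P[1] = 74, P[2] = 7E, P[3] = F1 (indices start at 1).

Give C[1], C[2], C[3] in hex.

C[1] = 50, C[2] = 5A, C[3] = D5

ECB encryption: C_i = E(K, P_i).
C[1]: E(K, 74) = 50.
C[2]: E(K, 7E) = 5A.
C[3]: E(K, F1) = D5.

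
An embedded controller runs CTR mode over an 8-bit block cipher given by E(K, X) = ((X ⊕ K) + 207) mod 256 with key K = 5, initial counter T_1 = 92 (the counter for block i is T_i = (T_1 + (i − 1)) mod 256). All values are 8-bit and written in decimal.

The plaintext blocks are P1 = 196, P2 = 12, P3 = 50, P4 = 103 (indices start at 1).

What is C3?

C3 = 24

CTR encryption: S_i = E(K, T_i) where T_i is the counter for block i; C_i = P_i ⊕ S_i.
C1: T = 92, S = E(K, T) = 40; 196 ⊕ 40 = 236.
C2: T = 93, S = E(K, T) = 39; 12 ⊕ 39 = 43.
C3: T = 94, S = E(K, T) = 42; 50 ⊕ 42 = 24.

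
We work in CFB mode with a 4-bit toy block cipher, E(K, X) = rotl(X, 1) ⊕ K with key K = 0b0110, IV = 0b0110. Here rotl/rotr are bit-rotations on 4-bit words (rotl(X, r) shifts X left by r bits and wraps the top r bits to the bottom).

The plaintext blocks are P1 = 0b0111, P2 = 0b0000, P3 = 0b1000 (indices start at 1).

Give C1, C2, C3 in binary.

C1 = 0b1101, C2 = 0b1101, C3 = 0b0101

CFB encryption: C_i = P_i ⊕ E(K, C_{i−1}), with C_{0} = IV.
C1: E(K, 0b0110) = 0b1010; 0b0111 ⊕ 0b1010 = 0b1101.
C2: E(K, 0b1101) = 0b1101; 0b0000 ⊕ 0b1101 = 0b1101.
C3: E(K, 0b1101) = 0b1101; 0b1000 ⊕ 0b1101 = 0b0101.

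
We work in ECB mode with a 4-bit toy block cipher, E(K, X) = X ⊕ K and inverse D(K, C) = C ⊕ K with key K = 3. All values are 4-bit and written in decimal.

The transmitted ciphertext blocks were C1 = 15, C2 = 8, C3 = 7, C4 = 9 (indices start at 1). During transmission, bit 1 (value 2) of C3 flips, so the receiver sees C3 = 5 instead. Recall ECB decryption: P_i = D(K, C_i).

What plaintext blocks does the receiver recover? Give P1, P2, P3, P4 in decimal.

Only C3 changed, to 5. In ECB, a change in C_i affects only P_i. Decrypting the received ciphertext:
P1: D(K, 15) = 12.
P2: D(K, 8) = 11.
P3: D(K, 5) = 6.
P4: D(K, 9) = 10.
Blocks that differ from the original plaintext: P3.

P1 = 12, P2 = 11, P3 = 6, P4 = 10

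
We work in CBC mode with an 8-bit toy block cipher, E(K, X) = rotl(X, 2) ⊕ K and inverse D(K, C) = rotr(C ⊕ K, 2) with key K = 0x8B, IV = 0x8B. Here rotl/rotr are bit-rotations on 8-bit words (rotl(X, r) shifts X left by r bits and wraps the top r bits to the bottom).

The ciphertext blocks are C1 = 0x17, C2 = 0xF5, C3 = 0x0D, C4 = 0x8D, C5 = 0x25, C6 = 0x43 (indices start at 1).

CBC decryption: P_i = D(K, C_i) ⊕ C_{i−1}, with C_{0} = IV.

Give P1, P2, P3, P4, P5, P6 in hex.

P1: D(K, 0x17) = 0x27; 0x27 ⊕ 0x8B = 0xAC.
P2: D(K, 0xF5) = 0x9F; 0x9F ⊕ 0x17 = 0x88.
P3: D(K, 0x0D) = 0xA1; 0xA1 ⊕ 0xF5 = 0x54.
P4: D(K, 0x8D) = 0x81; 0x81 ⊕ 0x0D = 0x8C.
P5: D(K, 0x25) = 0xAB; 0xAB ⊕ 0x8D = 0x26.
P6: D(K, 0x43) = 0x32; 0x32 ⊕ 0x25 = 0x17.

P1 = 0xAC, P2 = 0x88, P3 = 0x54, P4 = 0x8C, P5 = 0x26, P6 = 0x17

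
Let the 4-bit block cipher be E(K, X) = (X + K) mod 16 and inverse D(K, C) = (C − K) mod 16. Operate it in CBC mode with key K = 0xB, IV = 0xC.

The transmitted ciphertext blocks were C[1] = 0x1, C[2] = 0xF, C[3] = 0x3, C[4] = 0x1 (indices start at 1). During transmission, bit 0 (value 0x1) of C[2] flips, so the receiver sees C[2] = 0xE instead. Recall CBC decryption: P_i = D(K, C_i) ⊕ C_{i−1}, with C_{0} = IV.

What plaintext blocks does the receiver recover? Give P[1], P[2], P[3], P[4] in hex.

P[1] = 0xA, P[2] = 0x2, P[3] = 0x6, P[4] = 0x5

Only C[2] changed, to 0xE. In CBC, a change in C_i garbles P_i and flips the same bit in P_{i+1}. Decrypting the received ciphertext:
P[1]: D(K, 0x1) = 0x6; 0x6 ⊕ 0xC = 0xA.
P[2]: D(K, 0xE) = 0x3; 0x3 ⊕ 0x1 = 0x2.
P[3]: D(K, 0x3) = 0x8; 0x8 ⊕ 0xE = 0x6.
P[4]: D(K, 0x1) = 0x6; 0x6 ⊕ 0x3 = 0x5.
Blocks that differ from the original plaintext: P[2], P[3].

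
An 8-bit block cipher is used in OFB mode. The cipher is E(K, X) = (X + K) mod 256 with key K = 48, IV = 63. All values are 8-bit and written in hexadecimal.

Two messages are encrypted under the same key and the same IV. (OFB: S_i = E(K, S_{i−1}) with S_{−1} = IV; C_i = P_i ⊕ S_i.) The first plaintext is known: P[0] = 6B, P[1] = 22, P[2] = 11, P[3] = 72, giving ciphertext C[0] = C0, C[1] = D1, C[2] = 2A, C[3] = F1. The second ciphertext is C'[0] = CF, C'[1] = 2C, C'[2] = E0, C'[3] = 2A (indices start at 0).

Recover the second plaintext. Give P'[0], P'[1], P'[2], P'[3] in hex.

In OFB with a reused IV, both messages share the same keystream S_i, so C_i ⊕ C'_i = P_i ⊕ P'_i and thus P'_i = P_i ⊕ C_i ⊕ C'_i.
P'[0]: 6B ⊕ C0 ⊕ CF = 64.
P'[1]: 22 ⊕ D1 ⊕ 2C = DF.
P'[2]: 11 ⊕ 2A ⊕ E0 = DB.
P'[3]: 72 ⊕ F1 ⊕ 2A = A9.

P'[0] = 64, P'[1] = DF, P'[2] = DB, P'[3] = A9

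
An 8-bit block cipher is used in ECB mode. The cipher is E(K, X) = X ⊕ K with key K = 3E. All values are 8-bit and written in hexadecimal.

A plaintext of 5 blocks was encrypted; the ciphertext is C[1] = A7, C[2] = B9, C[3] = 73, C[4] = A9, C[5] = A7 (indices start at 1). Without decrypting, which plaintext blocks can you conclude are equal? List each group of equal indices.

ECB encrypts each block independently with the same key, so equal ciphertext blocks imply equal plaintext blocks.
C[1] = C[5] = A7, so P[1] = P[5].

P[1] = P[5]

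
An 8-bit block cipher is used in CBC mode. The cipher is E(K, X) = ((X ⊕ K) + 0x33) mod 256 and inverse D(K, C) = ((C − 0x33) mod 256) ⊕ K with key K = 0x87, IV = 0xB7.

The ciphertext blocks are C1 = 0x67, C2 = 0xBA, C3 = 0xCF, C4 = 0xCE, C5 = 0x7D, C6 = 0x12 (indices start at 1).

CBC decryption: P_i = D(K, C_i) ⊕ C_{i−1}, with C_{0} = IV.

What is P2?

P2 = 0x67

P2: D(K, 0xBA) = 0x00; 0x00 ⊕ 0x67 = 0x67.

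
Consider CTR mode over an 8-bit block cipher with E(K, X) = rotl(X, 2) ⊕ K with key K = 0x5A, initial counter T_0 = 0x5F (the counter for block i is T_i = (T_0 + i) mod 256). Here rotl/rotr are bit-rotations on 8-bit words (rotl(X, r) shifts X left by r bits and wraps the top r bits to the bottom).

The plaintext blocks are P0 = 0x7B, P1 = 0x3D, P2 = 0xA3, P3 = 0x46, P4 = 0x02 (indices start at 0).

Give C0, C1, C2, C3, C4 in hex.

C0 = 0x5C, C1 = 0xE6, C2 = 0x7C, C3 = 0x95, C4 = 0xD5

CTR encryption: S_i = E(K, T_i) where T_i is the counter for block i; C_i = P_i ⊕ S_i.
C0: T = 0x5F, S = E(K, T) = 0x27; 0x7B ⊕ 0x27 = 0x5C.
C1: T = 0x60, S = E(K, T) = 0xDB; 0x3D ⊕ 0xDB = 0xE6.
C2: T = 0x61, S = E(K, T) = 0xDF; 0xA3 ⊕ 0xDF = 0x7C.
C3: T = 0x62, S = E(K, T) = 0xD3; 0x46 ⊕ 0xD3 = 0x95.
C4: T = 0x63, S = E(K, T) = 0xD7; 0x02 ⊕ 0xD7 = 0xD5.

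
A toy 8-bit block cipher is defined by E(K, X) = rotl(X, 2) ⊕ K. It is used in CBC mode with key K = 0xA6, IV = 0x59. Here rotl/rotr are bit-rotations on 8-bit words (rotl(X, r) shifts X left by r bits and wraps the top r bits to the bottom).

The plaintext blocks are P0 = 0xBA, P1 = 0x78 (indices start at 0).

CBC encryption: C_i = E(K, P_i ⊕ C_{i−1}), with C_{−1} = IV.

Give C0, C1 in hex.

C0 = 0x29, C1 = 0xE3

C0: P0 ⊕ 0x59 = 0xE3; E(K, 0xE3) = 0x29.
C1: P1 ⊕ 0x29 = 0x51; E(K, 0x51) = 0xE3.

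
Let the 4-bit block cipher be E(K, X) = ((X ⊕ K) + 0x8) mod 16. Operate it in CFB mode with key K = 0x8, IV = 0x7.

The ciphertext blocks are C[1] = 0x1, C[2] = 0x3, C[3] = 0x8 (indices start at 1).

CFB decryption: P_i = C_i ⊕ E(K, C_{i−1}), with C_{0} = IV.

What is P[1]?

P[1] = 0x6

P[1]: E(K, 0x7) = 0x7; 0x1 ⊕ 0x7 = 0x6.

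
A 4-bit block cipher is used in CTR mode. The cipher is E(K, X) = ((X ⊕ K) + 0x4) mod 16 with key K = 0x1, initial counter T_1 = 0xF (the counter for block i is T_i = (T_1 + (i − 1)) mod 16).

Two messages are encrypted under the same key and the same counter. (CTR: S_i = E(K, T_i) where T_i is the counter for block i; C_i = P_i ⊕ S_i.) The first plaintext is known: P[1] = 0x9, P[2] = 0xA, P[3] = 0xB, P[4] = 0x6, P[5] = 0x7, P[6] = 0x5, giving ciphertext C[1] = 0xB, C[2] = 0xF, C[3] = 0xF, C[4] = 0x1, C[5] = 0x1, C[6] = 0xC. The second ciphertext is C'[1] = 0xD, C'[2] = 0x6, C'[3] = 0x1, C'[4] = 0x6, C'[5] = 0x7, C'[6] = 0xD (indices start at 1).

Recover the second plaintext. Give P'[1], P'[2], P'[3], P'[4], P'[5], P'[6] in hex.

P'[1] = 0xF, P'[2] = 0x3, P'[3] = 0x5, P'[4] = 0x1, P'[5] = 0x1, P'[6] = 0x4

In CTR with a reused counter, both messages share the same keystream S_i, so C_i ⊕ C'_i = P_i ⊕ P'_i and thus P'_i = P_i ⊕ C_i ⊕ C'_i.
P'[1]: 0x9 ⊕ 0xB ⊕ 0xD = 0xF.
P'[2]: 0xA ⊕ 0xF ⊕ 0x6 = 0x3.
P'[3]: 0xB ⊕ 0xF ⊕ 0x1 = 0x5.
P'[4]: 0x6 ⊕ 0x1 ⊕ 0x6 = 0x1.
P'[5]: 0x7 ⊕ 0x1 ⊕ 0x7 = 0x1.
P'[6]: 0x5 ⊕ 0xC ⊕ 0xD = 0x4.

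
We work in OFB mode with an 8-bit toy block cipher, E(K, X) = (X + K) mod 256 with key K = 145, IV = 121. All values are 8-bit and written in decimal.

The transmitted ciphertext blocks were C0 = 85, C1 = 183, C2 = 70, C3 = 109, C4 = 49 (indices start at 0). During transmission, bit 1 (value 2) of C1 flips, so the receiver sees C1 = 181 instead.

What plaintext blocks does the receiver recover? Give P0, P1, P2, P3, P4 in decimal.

P0 = 95, P1 = 46, P2 = 106, P3 = 208, P4 = 127

OFB decryption: S_i = E(K, S_{i−1}) with S_{−1} = IV; P_i = C_i ⊕ S_i.
Only C1 changed, to 181. In OFB, a change in C_i flips the same bit in P_i only; the keystream is unaffected. Decrypting the received ciphertext:
P0: S = E(K, 121) = 10; 85 ⊕ 10 = 95.
P1: S = E(K, 10) = 155; 181 ⊕ 155 = 46.
P2: S = E(K, 155) = 44; 70 ⊕ 44 = 106.
P3: S = E(K, 44) = 189; 109 ⊕ 189 = 208.
P4: S = E(K, 189) = 78; 49 ⊕ 78 = 127.
Blocks that differ from the original plaintext: P1.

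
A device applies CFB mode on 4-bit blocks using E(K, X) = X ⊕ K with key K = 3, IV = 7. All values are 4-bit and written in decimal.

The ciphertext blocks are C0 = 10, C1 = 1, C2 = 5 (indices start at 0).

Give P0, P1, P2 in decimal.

CFB decryption: P_i = C_i ⊕ E(K, C_{i−1}), with C_{−1} = IV.
P0: E(K, 7) = 4; 10 ⊕ 4 = 14.
P1: E(K, 10) = 9; 1 ⊕ 9 = 8.
P2: E(K, 1) = 2; 5 ⊕ 2 = 7.

P0 = 14, P1 = 8, P2 = 7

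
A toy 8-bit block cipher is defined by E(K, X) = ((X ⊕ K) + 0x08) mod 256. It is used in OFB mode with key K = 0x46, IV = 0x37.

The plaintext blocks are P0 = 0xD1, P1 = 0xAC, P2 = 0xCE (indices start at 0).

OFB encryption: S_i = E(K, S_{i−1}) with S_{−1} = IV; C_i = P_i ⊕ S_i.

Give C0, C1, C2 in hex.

C0 = 0xA8, C1 = 0xEB, C2 = 0xC7

C0: S = E(K, 0x37) = 0x79; 0xD1 ⊕ 0x79 = 0xA8.
C1: S = E(K, 0x79) = 0x47; 0xAC ⊕ 0x47 = 0xEB.
C2: S = E(K, 0x47) = 0x09; 0xCE ⊕ 0x09 = 0xC7.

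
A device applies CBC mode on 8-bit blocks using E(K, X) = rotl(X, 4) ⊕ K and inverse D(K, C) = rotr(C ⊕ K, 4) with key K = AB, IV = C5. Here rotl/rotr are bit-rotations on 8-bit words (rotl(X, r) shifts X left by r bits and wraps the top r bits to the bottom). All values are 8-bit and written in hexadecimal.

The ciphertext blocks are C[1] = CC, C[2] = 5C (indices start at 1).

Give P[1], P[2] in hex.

CBC decryption: P_i = D(K, C_i) ⊕ C_{i−1}, with C_{0} = IV.
P[1]: D(K, CC) = 76; 76 ⊕ C5 = B3.
P[2]: D(K, 5C) = 7F; 7F ⊕ CC = B3.

P[1] = B3, P[2] = B3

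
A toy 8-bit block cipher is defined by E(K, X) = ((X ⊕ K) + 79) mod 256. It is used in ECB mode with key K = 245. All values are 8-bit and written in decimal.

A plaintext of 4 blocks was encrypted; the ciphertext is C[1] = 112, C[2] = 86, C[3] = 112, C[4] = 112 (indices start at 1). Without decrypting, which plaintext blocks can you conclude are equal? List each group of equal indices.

ECB encrypts each block independently with the same key, so equal ciphertext blocks imply equal plaintext blocks.
C[1] = C[3] = C[4] = 112, so P[1] = P[3] = P[4].

P[1] = P[3] = P[4]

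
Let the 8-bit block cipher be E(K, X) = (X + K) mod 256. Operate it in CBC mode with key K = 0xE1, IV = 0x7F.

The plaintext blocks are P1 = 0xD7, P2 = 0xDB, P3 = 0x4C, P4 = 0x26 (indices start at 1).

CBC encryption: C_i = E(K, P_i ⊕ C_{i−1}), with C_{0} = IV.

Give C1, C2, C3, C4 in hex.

C1: P1 ⊕ 0x7F = 0xA8; E(K, 0xA8) = 0x89.
C2: P2 ⊕ 0x89 = 0x52; E(K, 0x52) = 0x33.
C3: P3 ⊕ 0x33 = 0x7F; E(K, 0x7F) = 0x60.
C4: P4 ⊕ 0x60 = 0x46; E(K, 0x46) = 0x27.

C1 = 0x89, C2 = 0x33, C3 = 0x60, C4 = 0x27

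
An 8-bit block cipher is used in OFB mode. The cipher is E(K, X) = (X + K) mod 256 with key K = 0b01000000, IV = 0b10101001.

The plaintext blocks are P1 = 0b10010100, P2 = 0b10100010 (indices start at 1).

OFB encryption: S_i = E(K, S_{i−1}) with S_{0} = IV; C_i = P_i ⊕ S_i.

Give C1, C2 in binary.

C1: S = E(K, 0b10101001) = 0b11101001; 0b10010100 ⊕ 0b11101001 = 0b01111101.
C2: S = E(K, 0b11101001) = 0b00101001; 0b10100010 ⊕ 0b00101001 = 0b10001011.

C1 = 0b01111101, C2 = 0b10001011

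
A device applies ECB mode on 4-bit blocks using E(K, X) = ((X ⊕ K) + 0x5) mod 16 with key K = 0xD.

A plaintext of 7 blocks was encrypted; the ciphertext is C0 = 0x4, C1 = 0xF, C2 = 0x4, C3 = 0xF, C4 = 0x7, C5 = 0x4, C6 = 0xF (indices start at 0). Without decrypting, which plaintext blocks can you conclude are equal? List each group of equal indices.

ECB encrypts each block independently with the same key, so equal ciphertext blocks imply equal plaintext blocks.
C0 = C2 = C5 = 0x4, so P0 = P2 = P5.
C1 = C3 = C6 = 0xF, so P1 = P3 = P6.

P0 = P2 = P5; P1 = P3 = P6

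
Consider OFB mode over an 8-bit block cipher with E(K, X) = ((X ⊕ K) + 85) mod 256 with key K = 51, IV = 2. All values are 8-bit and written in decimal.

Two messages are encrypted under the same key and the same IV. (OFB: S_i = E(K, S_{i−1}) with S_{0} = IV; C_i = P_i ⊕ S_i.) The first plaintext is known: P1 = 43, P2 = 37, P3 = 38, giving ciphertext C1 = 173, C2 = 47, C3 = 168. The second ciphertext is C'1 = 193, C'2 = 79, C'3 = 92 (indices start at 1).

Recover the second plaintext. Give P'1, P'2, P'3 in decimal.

P'1 = 71, P'2 = 69, P'3 = 210

In OFB with a reused IV, both messages share the same keystream S_i, so C_i ⊕ C'_i = P_i ⊕ P'_i and thus P'_i = P_i ⊕ C_i ⊕ C'_i.
P'1: 43 ⊕ 173 ⊕ 193 = 71.
P'2: 37 ⊕ 47 ⊕ 79 = 69.
P'3: 38 ⊕ 168 ⊕ 92 = 210.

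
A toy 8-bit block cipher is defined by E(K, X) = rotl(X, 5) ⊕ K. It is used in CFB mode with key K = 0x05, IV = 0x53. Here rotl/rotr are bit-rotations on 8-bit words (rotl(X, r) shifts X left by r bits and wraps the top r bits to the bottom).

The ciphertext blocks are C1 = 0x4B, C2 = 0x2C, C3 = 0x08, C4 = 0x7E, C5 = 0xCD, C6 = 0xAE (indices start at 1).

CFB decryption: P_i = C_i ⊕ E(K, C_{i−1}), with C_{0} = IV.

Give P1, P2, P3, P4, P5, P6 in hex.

P1 = 0x24, P2 = 0x40, P3 = 0x88, P4 = 0x7A, P5 = 0x07, P6 = 0x12

P1: E(K, 0x53) = 0x6F; 0x4B ⊕ 0x6F = 0x24.
P2: E(K, 0x4B) = 0x6C; 0x2C ⊕ 0x6C = 0x40.
P3: E(K, 0x2C) = 0x80; 0x08 ⊕ 0x80 = 0x88.
P4: E(K, 0x08) = 0x04; 0x7E ⊕ 0x04 = 0x7A.
P5: E(K, 0x7E) = 0xCA; 0xCD ⊕ 0xCA = 0x07.
P6: E(K, 0xCD) = 0xBC; 0xAE ⊕ 0xBC = 0x12.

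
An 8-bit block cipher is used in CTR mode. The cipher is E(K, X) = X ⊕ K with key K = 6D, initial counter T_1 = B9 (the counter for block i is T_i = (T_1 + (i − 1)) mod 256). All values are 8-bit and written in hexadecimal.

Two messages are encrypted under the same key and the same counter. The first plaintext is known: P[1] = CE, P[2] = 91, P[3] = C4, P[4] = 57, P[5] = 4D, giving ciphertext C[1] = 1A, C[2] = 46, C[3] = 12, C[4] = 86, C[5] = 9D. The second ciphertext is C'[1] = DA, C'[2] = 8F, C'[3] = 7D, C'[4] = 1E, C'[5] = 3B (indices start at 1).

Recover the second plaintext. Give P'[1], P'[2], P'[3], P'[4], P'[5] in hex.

In CTR with a reused counter, both messages share the same keystream S_i, so C_i ⊕ C'_i = P_i ⊕ P'_i and thus P'_i = P_i ⊕ C_i ⊕ C'_i.
P'[1]: CE ⊕ 1A ⊕ DA = 0E.
P'[2]: 91 ⊕ 46 ⊕ 8F = 58.
P'[3]: C4 ⊕ 12 ⊕ 7D = AB.
P'[4]: 57 ⊕ 86 ⊕ 1E = CF.
P'[5]: 4D ⊕ 9D ⊕ 3B = EB.

P'[1] = 0E, P'[2] = 58, P'[3] = AB, P'[4] = CF, P'[5] = EB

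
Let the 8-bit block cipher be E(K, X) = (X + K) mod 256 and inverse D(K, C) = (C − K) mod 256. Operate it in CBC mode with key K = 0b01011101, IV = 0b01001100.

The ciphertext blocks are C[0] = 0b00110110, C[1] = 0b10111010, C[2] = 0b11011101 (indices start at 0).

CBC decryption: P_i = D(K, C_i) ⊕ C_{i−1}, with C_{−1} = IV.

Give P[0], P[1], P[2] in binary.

P[0]: D(K, 0b00110110) = 0b11011001; 0b11011001 ⊕ 0b01001100 = 0b10010101.
P[1]: D(K, 0b10111010) = 0b01011101; 0b01011101 ⊕ 0b00110110 = 0b01101011.
P[2]: D(K, 0b11011101) = 0b10000000; 0b10000000 ⊕ 0b10111010 = 0b00111010.

P[0] = 0b10010101, P[1] = 0b01101011, P[2] = 0b00111010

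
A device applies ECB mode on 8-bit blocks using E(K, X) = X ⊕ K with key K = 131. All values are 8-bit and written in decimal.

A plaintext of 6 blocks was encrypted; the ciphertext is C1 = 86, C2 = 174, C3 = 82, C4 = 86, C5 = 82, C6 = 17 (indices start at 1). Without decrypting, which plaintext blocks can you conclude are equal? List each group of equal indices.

P1 = P4; P3 = P5

ECB encrypts each block independently with the same key, so equal ciphertext blocks imply equal plaintext blocks.
C1 = C4 = 86, so P1 = P4.
C3 = C5 = 82, so P3 = P5.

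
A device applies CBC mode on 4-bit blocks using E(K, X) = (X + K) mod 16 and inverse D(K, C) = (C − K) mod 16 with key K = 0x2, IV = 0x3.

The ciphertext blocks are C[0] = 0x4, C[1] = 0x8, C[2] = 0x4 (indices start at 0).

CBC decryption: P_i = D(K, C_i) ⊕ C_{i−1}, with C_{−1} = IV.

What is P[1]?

P[1] = 0x2

P[1]: D(K, 0x8) = 0x6; 0x6 ⊕ 0x4 = 0x2.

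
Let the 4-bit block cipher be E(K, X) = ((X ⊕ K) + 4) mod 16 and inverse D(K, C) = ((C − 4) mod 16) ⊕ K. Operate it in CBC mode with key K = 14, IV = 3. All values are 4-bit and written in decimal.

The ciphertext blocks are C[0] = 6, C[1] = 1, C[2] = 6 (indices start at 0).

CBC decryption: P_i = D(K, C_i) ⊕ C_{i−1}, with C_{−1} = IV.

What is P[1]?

P[1]: D(K, 1) = 3; 3 ⊕ 6 = 5.

P[1] = 5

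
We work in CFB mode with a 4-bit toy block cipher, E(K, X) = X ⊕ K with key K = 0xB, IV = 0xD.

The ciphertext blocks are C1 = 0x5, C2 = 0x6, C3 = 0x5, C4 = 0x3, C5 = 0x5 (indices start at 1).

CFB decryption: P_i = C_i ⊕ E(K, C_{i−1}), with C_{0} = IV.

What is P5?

P5 = 0xD

P5: E(K, 0x3) = 0x8; 0x5 ⊕ 0x8 = 0xD.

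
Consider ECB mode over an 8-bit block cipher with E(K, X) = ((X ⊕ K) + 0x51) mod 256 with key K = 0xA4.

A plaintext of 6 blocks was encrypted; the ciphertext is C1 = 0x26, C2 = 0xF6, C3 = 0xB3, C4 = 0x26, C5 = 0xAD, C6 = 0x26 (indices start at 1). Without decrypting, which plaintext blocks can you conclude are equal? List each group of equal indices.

ECB encrypts each block independently with the same key, so equal ciphertext blocks imply equal plaintext blocks.
C1 = C4 = C6 = 0x26, so P1 = P4 = P6.

P1 = P4 = P6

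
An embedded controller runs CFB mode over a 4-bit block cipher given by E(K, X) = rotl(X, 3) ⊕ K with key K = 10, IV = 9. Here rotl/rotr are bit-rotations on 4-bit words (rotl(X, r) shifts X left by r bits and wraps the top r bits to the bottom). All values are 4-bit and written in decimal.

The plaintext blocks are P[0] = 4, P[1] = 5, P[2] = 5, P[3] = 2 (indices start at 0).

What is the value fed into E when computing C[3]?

CFB encryption: C_i = P_i ⊕ E(K, C_{i−1}), with C_{−1} = IV.
C[0]: E(K, 9) = 6; 4 ⊕ 6 = 2.
C[1]: E(K, 2) = 11; 5 ⊕ 11 = 14.
C[2]: E(K, 14) = 13; 5 ⊕ 13 = 8.
C[3]: E(K, 8) = 14; 2 ⊕ 14 = 12.
So the input to E for block [3] is 8.

8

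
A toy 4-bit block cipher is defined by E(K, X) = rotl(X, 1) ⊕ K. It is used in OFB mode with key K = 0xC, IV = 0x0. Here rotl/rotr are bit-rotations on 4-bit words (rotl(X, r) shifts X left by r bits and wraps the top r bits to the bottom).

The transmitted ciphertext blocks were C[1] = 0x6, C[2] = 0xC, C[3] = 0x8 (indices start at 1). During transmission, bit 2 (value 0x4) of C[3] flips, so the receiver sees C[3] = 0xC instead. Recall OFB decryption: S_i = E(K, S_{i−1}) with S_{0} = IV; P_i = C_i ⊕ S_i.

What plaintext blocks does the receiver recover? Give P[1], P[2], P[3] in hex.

Only C[3] changed, to 0xC. In OFB, a change in C_i flips the same bit in P_i only; the keystream is unaffected. Decrypting the received ciphertext:
P[1]: S = E(K, 0x0) = 0xC; 0x6 ⊕ 0xC = 0xA.
P[2]: S = E(K, 0xC) = 0x5; 0xC ⊕ 0x5 = 0x9.
P[3]: S = E(K, 0x5) = 0x6; 0xC ⊕ 0x6 = 0xA.
Blocks that differ from the original plaintext: P[3].

P[1] = 0xA, P[2] = 0x9, P[3] = 0xA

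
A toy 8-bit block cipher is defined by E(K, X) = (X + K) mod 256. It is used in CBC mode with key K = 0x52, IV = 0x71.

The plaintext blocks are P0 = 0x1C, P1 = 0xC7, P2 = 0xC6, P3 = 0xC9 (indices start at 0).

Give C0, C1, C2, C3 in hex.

CBC encryption: C_i = E(K, P_i ⊕ C_{i−1}), with C_{−1} = IV.
C0: P0 ⊕ 0x71 = 0x6D; E(K, 0x6D) = 0xBF.
C1: P1 ⊕ 0xBF = 0x78; E(K, 0x78) = 0xCA.
C2: P2 ⊕ 0xCA = 0x0C; E(K, 0x0C) = 0x5E.
C3: P3 ⊕ 0x5E = 0x97; E(K, 0x97) = 0xE9.

C0 = 0xBF, C1 = 0xCA, C2 = 0x5E, C3 = 0xE9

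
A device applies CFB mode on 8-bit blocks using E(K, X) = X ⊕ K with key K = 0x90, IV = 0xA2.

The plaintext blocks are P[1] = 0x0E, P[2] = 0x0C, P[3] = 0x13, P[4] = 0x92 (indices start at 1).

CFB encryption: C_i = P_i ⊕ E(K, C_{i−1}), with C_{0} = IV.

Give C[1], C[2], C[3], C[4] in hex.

C[1] = 0x3C, C[2] = 0xA0, C[3] = 0x23, C[4] = 0x21

C[1]: E(K, 0xA2) = 0x32; 0x0E ⊕ 0x32 = 0x3C.
C[2]: E(K, 0x3C) = 0xAC; 0x0C ⊕ 0xAC = 0xA0.
C[3]: E(K, 0xA0) = 0x30; 0x13 ⊕ 0x30 = 0x23.
C[4]: E(K, 0x23) = 0xB3; 0x92 ⊕ 0xB3 = 0x21.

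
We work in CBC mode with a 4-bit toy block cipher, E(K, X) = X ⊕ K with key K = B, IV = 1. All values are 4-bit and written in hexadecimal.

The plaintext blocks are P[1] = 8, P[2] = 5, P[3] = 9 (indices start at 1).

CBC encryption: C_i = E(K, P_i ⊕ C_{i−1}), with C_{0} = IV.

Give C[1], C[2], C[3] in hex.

C[1]: P[1] ⊕ 1 = 9; E(K, 9) = 2.
C[2]: P[2] ⊕ 2 = 7; E(K, 7) = C.
C[3]: P[3] ⊕ C = 5; E(K, 5) = E.

C[1] = 2, C[2] = C, C[3] = E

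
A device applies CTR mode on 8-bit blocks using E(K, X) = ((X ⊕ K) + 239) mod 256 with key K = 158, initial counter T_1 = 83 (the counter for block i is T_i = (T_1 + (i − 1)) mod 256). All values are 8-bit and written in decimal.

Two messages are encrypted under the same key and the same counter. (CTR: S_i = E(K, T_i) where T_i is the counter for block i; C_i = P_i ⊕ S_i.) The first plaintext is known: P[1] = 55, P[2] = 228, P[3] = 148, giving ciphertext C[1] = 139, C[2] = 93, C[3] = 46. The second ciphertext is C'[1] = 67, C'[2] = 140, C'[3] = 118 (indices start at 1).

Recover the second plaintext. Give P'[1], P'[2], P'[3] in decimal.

P'[1] = 255, P'[2] = 53, P'[3] = 204

In CTR with a reused counter, both messages share the same keystream S_i, so C_i ⊕ C'_i = P_i ⊕ P'_i and thus P'_i = P_i ⊕ C_i ⊕ C'_i.
P'[1]: 55 ⊕ 139 ⊕ 67 = 255.
P'[2]: 228 ⊕ 93 ⊕ 140 = 53.
P'[3]: 148 ⊕ 46 ⊕ 118 = 204.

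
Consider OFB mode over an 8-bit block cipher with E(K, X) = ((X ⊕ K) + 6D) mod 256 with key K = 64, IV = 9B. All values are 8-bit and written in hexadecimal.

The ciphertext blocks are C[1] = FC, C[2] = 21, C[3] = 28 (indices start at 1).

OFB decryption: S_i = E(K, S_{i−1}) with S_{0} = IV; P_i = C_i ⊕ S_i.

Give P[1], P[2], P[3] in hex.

P[1]: S = E(K, 9B) = 6C; FC ⊕ 6C = 90.
P[2]: S = E(K, 6C) = 75; 21 ⊕ 75 = 54.
P[3]: S = E(K, 75) = 7E; 28 ⊕ 7E = 56.

P[1] = 90, P[2] = 54, P[3] = 56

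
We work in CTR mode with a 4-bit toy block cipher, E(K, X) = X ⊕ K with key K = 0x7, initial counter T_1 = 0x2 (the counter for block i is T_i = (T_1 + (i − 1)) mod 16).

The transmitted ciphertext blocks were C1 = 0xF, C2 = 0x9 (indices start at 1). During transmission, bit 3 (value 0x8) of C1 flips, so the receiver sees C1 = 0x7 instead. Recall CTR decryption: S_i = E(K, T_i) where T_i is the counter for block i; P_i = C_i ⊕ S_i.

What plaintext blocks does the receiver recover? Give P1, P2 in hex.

P1 = 0x2, P2 = 0xD

Only C1 changed, to 0x7. In CTR, a change in C_i flips the same bit in P_i only; the keystream is unaffected. Decrypting the received ciphertext:
P1: T = 0x2, S = E(K, T) = 0x5; 0x7 ⊕ 0x5 = 0x2.
P2: T = 0x3, S = E(K, T) = 0x4; 0x9 ⊕ 0x4 = 0xD.
Blocks that differ from the original plaintext: P1.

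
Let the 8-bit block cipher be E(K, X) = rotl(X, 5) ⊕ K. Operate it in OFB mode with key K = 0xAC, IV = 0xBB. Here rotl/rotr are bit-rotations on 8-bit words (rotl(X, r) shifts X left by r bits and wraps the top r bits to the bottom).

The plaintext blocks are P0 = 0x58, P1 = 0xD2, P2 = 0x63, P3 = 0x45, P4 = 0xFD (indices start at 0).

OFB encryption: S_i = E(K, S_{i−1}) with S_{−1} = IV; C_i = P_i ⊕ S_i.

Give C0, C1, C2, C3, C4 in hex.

C0 = 0x83, C1 = 0x05, C2 = 0x35, C3 = 0x23, C4 = 0x9D

C0: S = E(K, 0xBB) = 0xDB; 0x58 ⊕ 0xDB = 0x83.
C1: S = E(K, 0xDB) = 0xD7; 0xD2 ⊕ 0xD7 = 0x05.
C2: S = E(K, 0xD7) = 0x56; 0x63 ⊕ 0x56 = 0x35.
C3: S = E(K, 0x56) = 0x66; 0x45 ⊕ 0x66 = 0x23.
C4: S = E(K, 0x66) = 0x60; 0xFD ⊕ 0x60 = 0x9D.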